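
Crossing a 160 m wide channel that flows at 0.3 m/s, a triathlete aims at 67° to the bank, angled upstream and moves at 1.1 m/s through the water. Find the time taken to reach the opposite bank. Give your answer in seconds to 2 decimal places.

158.02 s

The component of the triathlete's velocity perpendicular to the bank is 1.1 × sin 67° = 1.013 m/s.
The flow acts along the bank and has no component across it.
Time = 160 / 1.013 = 158.016 s.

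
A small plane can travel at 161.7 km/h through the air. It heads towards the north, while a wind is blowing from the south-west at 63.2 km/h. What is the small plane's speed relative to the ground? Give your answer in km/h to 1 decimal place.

211.2 km/h

Taking east as x and north as y: velocity relative to the air = (0.000, 161.700) km/h; the air relative to ground = (44.689, 44.689) km/h.
Velocity relative to ground = (0.000, 161.700) + (44.689, 44.689) = (44.689, 206.389) km/h.
Speed = |(44.689, 206.389)| = 211.172 km/h.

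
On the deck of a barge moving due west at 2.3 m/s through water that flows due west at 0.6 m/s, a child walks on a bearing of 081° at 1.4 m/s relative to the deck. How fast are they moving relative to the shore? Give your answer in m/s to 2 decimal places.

1.53 m/s

In east/north components (m/s): child relative to barge = (1.383, 0.219); barge relative to water = (-2.300, 0.000); water relative to ground = (-0.600, 0.000).
Sum = (-1.517, 0.219) m/s.
Speed = |(-1.517, 0.219)| = 1.533 m/s.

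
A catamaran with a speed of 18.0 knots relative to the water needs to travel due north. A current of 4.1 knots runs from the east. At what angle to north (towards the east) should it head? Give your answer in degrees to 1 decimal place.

13.2°

The current pushes perpendicular to the desired track; the heading must have a component into the current equal to 4.1 knots: 18.0 sin θ = 4.1.
sin θ = 0.2278, so θ = 13.166°.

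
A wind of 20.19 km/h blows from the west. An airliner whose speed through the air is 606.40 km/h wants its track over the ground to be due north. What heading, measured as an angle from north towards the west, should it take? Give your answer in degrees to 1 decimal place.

1.9°

The wind pushes perpendicular to the desired track; the heading must have a component into the wind equal to 20.19 km/h: 606.40 sin θ = 20.19.
sin θ = 0.0333, so θ = 1.908°.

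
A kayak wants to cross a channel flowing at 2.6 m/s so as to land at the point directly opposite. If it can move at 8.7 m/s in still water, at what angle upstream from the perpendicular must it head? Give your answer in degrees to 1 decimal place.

17.4°

To cancel the current, the upstream component of the kayak's velocity must equal the flow: 8.7 sin θ = 2.6.
sin θ = 2.6 / 8.7 = 0.2989.
θ = arcsin(0.2989) = 17.389°.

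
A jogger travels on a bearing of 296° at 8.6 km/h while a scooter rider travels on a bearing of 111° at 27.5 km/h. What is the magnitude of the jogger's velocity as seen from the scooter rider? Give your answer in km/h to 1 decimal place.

Taking east as x and north as y: jogger velocity = (-7.730, 3.770) km/h; scooter rider velocity = (25.673, -9.855) km/h.
Velocity of jogger relative to scooter rider = (-7.730, 3.770) − (25.673, -9.855) = (-33.403, 13.625) km/h.
Magnitude = |(-33.403, 13.625)| = 36.075 km/h.

36.1 km/h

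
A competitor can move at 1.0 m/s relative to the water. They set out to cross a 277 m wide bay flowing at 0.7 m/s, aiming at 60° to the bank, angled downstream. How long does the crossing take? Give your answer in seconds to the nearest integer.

The component of the competitor's velocity perpendicular to the bank is 1.0 × sin 60° = 0.866 m/s.
The current is parallel to the bank, so it does not affect the crossing time.
Time = 277 / 0.866 = 319.852 s.

320 s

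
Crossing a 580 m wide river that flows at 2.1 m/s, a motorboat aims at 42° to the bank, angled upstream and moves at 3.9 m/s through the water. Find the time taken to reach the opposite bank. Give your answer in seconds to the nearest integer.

222 s

The component of the motorboat's velocity perpendicular to the bank is 3.9 × sin 42° = 2.610 m/s.
The flow acts along the bank and has no component across it.
Time = 580 / 2.610 = 222.255 s.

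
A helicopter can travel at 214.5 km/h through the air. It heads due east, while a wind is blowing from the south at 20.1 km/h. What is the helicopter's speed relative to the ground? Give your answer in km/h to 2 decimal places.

215.44 km/h

Taking east as x and north as y: velocity relative to the air = (214.500, 0.000) km/h; the air relative to ground = (0.000, 20.100) km/h.
Velocity relative to ground = (214.500, 0.000) + (0.000, 20.100) = (214.500, 20.100) km/h.
Speed = |(214.500, 20.100)| = 215.440 km/h.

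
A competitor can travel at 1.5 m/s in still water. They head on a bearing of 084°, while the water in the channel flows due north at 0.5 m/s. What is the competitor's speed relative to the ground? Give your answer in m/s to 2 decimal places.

1.63 m/s

Taking east as x and north as y: velocity relative to the water = (1.492, 0.157) m/s; the water relative to ground = (0.000, 0.500) m/s.
Velocity relative to ground = (1.492, 0.157) + (0.000, 0.500) = (1.492, 0.657) m/s.
Speed = |(1.492, 0.657)| = 1.630 m/s.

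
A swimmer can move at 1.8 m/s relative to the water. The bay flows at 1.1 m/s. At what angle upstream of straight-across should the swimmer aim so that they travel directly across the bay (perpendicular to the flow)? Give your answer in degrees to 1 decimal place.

37.7°

To cancel the current, the upstream component of the swimmer's velocity must equal the flow: 1.8 sin θ = 1.1.
sin θ = 1.1 / 1.8 = 0.6111.
θ = arcsin(0.6111) = 37.670°.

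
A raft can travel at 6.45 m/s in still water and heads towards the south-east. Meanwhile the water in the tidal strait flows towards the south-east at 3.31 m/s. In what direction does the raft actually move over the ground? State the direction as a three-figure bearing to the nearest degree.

Taking east as x and north as y: velocity relative to the water = (4.561, -4.561) m/s; the water relative to ground = (2.341, -2.341) m/s.
Velocity relative to ground = (4.561, -4.561) + (2.341, -2.341) = (6.901, -6.901) m/s.
Bearing = atan2(6.90, -6.90) = 135.00° clockwise from north.

135°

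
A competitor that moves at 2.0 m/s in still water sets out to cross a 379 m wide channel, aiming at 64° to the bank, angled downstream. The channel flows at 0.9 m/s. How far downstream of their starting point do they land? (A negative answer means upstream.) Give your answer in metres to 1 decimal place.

374.6 m

Perpendicular speed = 1.798 m/s; crossing time = 379 / 1.798 = 210.838 s.
Net downstream speed = 1.777 m/s.
Drift = 1.777 × 210.838 = 374.605 m (downstream).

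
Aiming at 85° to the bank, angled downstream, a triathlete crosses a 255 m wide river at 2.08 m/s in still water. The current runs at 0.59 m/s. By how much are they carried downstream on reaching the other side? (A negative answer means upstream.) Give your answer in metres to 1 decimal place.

Perpendicular speed = 2.072 m/s; crossing time = 255 / 2.072 = 123.064 s.
Net downstream speed = 0.771 m/s.
Drift = 0.771 × 123.064 = 94.918 m (downstream).

94.9 m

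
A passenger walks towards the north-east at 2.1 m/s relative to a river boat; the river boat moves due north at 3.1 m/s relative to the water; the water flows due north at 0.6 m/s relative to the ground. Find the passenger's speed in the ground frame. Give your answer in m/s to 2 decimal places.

5.39 m/s

In east/north components (m/s): passenger relative to river boat = (1.485, 1.485); river boat relative to water = (0.000, 3.100); water relative to ground = (0.000, 0.600).
Sum = (1.485, 5.185) m/s.
Speed = |(1.485, 5.185)| = 5.393 m/s.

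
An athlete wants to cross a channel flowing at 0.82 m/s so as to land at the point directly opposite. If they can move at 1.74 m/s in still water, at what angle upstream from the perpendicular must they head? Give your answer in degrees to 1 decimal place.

28.1°

To cancel the current, the upstream component of the athlete's velocity must equal the flow: 1.74 sin θ = 0.82.
sin θ = 0.82 / 1.74 = 0.4713.
θ = arcsin(0.4713) = 28.116°.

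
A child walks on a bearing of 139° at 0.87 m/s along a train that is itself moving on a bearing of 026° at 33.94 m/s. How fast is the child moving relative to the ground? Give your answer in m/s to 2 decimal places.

33.61 m/s

Taking east as x and north as y: train velocity = (14.878, 30.505) m/s; child velocity relative to train = (0.571, -0.657) m/s.
Velocity relative to ground = (14.878, 30.505) + (0.571, -0.657) = (15.449, 29.848) m/s.
Speed = |(15.449, 29.848)| = 33.610 m/s.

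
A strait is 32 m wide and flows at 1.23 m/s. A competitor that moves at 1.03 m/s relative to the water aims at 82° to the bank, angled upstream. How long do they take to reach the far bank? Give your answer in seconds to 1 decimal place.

The component of the competitor's velocity perpendicular to the bank is 1.03 × sin 82° = 1.020 m/s.
The current is parallel to the bank, so it does not affect the crossing time.
Time = 32 / 1.020 = 31.373 s.

31.4 s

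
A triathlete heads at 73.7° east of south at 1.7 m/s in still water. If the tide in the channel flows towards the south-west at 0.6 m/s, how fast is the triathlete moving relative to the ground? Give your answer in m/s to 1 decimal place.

Taking east as x and north as y: velocity relative to the water = (1.632, -0.477) m/s; the water relative to ground = (-0.424, -0.424) m/s.
Velocity relative to ground = (1.632, -0.477) + (-0.424, -0.424) = (1.207, -0.901) m/s.
Speed = |(1.207, -0.901)| = 1.507 m/s.

1.5 m/s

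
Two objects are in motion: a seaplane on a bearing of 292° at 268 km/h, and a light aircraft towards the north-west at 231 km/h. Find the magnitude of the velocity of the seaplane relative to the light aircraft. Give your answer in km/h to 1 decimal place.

Taking east as x and north as y: seaplane velocity = (-248.485, 100.395) km/h; light aircraft velocity = (-163.342, 163.342) km/h.
Velocity of seaplane relative to light aircraft = (-248.485, 100.395) − (-163.342, 163.342) = (-85.144, -62.947) km/h.
Magnitude = |(-85.144, -62.947)| = 105.886 km/h.

105.9 km/h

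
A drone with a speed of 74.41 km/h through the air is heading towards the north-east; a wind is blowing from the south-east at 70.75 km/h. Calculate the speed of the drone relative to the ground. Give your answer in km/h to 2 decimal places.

102.68 km/h

Taking east as x and north as y: velocity relative to the air = (52.616, 52.616) km/h; the air relative to ground = (-50.028, 50.028) km/h.
Velocity relative to ground = (52.616, 52.616) + (-50.028, 50.028) = (2.588, 102.644) km/h.
Speed = |(2.588, 102.644)| = 102.676 km/h.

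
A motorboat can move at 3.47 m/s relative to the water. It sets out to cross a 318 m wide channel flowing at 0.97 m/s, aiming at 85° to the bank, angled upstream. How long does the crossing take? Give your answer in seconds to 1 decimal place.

The component of the motorboat's velocity perpendicular to the bank is 3.47 × sin 85° = 3.457 m/s.
The flow acts along the bank and has no component across it.
Time = 318 / 3.457 = 91.993 s.

92.0 s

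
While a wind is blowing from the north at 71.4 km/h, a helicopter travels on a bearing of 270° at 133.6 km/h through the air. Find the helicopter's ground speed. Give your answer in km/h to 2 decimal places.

Taking east as x and north as y: velocity relative to the air = (-133.600, 0.000) km/h; the air relative to ground = (0.000, -71.400) km/h.
Velocity relative to ground = (-133.600, 0.000) + (0.000, -71.400) = (-133.600, -71.400) km/h.
Speed = |(-133.600, -71.400)| = 151.482 km/h.

151.48 km/h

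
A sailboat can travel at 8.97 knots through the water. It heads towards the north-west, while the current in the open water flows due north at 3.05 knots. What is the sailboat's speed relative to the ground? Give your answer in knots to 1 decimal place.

Taking east as x and north as y: velocity relative to the water = (-6.343, 6.343) knots; the water relative to ground = (0.000, 3.050) knots.
Velocity relative to ground = (-6.343, 6.343) + (0.000, 3.050) = (-6.343, 9.393) knots.
Speed = |(-6.343, 9.393)| = 11.334 knots.

11.3 knots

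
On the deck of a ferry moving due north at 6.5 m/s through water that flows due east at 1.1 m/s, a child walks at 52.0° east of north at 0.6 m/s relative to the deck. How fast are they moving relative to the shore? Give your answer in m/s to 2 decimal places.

7.05 m/s

In east/north components (m/s): child relative to ferry = (0.473, 0.369); ferry relative to water = (0.000, 6.500); water relative to ground = (1.100, 0.000).
Sum = (1.573, 6.869) m/s.
Speed = |(1.573, 6.869)| = 7.047 m/s.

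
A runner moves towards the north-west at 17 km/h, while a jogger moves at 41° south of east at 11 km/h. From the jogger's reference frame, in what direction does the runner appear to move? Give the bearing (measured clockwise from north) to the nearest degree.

313°

Taking east as x and north as y: runner velocity = (-12.021, 12.021) km/h; jogger velocity = (8.302, -7.217) km/h.
Velocity of runner relative to jogger = (-12.021, 12.021) − (8.302, -7.217) = (-20.323, 19.237) km/h.
Bearing = atan2(-20.32, 19.24) = 313.43° clockwise from north.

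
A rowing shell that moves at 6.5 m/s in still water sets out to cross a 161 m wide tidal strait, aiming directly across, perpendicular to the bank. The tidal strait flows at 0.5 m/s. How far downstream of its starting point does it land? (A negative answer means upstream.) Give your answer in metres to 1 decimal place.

Perpendicular speed = 6.500 m/s; crossing time = 161 / 6.500 = 24.769 s.
Net downstream speed = 0.500 m/s.
Drift = 0.500 × 24.769 = 12.385 m (downstream).

12.4 m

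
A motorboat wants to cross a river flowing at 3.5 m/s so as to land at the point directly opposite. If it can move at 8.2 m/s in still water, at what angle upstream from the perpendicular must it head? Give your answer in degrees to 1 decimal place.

25.3°

To cancel the current, the upstream component of the motorboat's velocity must equal the flow: 8.2 sin θ = 3.5.
sin θ = 3.5 / 8.2 = 0.4268.
θ = arcsin(0.4268) = 25.267°.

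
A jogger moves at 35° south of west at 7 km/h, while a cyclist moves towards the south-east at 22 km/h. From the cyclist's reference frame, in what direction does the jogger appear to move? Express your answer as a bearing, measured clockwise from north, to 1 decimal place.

Taking east as x and north as y: jogger velocity = (-5.734, -4.015) km/h; cyclist velocity = (15.556, -15.556) km/h.
Velocity of jogger relative to cyclist = (-5.734, -4.015) − (15.556, -15.556) = (-21.290, 11.541) km/h.
Bearing = atan2(-21.29, 11.54) = 298.46° clockwise from north.

298.5°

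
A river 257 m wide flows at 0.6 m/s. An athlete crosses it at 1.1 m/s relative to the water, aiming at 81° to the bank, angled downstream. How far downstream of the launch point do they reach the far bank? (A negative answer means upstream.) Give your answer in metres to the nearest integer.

Perpendicular speed = 1.086 m/s; crossing time = 257 / 1.086 = 236.549 s.
Net downstream speed = 0.772 m/s.
Drift = 0.772 × 236.549 = 182.634 m (downstream).

183 m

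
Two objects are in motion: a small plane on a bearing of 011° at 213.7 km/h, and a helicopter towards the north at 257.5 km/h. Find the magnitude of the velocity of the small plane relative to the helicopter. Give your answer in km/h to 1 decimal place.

Taking east as x and north as y: small plane velocity = (40.776, 209.774) km/h; helicopter velocity = (0.000, 257.500) km/h.
Velocity of small plane relative to helicopter = (40.776, 209.774) − (0.000, 257.500) = (40.776, -47.726) km/h.
Magnitude = |(40.776, -47.726)| = 62.773 km/h.

62.8 km/h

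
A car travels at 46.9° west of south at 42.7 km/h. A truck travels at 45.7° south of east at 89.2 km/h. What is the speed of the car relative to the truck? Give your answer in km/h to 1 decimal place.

99.7 km/h

Taking east as x and north as y: car velocity = (-31.178, -29.176) km/h; truck velocity = (62.299, -63.840) km/h.
Velocity of car relative to truck = (-31.178, -29.176) − (62.299, -63.840) = (-93.477, 34.664) km/h.
Magnitude = |(-93.477, 34.664)| = 99.697 km/h.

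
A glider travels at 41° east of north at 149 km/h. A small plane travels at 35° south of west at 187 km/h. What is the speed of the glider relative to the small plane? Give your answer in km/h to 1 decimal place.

Taking east as x and north as y: glider velocity = (97.753, 112.452) km/h; small plane velocity = (-153.181, -107.259) km/h.
Velocity of glider relative to small plane = (97.753, 112.452) − (-153.181, -107.259) = (250.934, 219.711) km/h.
Magnitude = |(250.934, 219.711)| = 333.528 km/h.

333.5 km/h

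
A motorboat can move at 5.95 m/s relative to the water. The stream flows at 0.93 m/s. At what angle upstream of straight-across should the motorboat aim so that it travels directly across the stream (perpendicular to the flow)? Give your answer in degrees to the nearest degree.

9°

To cancel the current, the upstream component of the motorboat's velocity must equal the flow: 5.95 sin θ = 0.93.
sin θ = 0.93 / 5.95 = 0.1563.
θ = arcsin(0.1563) = 8.992°.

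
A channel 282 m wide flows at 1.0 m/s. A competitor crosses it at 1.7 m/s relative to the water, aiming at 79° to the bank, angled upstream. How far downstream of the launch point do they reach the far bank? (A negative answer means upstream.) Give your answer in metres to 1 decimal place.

Perpendicular speed = 1.669 m/s; crossing time = 282 / 1.669 = 168.987 s.
Net downstream speed = 0.676 m/s.
Drift = 0.676 × 168.987 = 114.172 m (downstream).

114.2 m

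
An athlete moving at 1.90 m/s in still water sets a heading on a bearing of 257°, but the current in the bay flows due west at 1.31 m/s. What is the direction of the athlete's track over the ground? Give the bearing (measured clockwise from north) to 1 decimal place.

Taking east as x and north as y: velocity relative to the water = (-1.851, -0.427) m/s; the water relative to ground = (-1.310, 0.000) m/s.
Velocity relative to ground = (-1.851, -0.427) + (-1.310, 0.000) = (-3.161, -0.427) m/s.
Bearing = atan2(-3.16, -0.43) = 262.30° clockwise from north.

262.3°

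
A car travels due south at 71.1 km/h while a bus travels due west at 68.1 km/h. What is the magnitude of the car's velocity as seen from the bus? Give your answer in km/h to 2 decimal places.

Taking east as x and north as y: car velocity = (0.000, -71.100) km/h; bus velocity = (-68.100, 0.000) km/h.
Velocity of car relative to bus = (0.000, -71.100) − (-68.100, 0.000) = (68.100, -71.100) km/h.
Magnitude = |(68.100, -71.100)| = 98.452 km/h.

98.45 km/h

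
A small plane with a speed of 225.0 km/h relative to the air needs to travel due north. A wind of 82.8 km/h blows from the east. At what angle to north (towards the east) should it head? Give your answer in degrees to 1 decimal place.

The wind pushes perpendicular to the desired track; the heading must have a component into the wind equal to 82.8 km/h: 225.0 sin θ = 82.8.
sin θ = 0.3680, so θ = 21.592°.

21.6°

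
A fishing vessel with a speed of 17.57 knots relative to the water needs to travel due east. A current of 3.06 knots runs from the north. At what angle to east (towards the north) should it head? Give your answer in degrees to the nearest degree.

10°

The current pushes perpendicular to the desired track; the heading must have a component into the current equal to 3.06 knots: 17.57 sin θ = 3.06.
sin θ = 0.1742, so θ = 10.030°.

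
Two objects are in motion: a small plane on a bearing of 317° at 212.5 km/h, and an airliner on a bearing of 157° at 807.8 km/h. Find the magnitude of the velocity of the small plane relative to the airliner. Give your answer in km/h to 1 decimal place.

1010.1 km/h

Taking east as x and north as y: small plane velocity = (-144.925, 155.413) km/h; airliner velocity = (315.633, -743.584) km/h.
Velocity of small plane relative to airliner = (-144.925, 155.413) − (315.633, -743.584) = (-460.557, 898.996) km/h.
Magnitude = |(-460.557, 898.996)| = 1010.103 km/h.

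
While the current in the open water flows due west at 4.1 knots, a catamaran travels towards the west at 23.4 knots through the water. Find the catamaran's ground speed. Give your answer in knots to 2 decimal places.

27.50 knots

Taking east as x and north as y: velocity relative to the water = (-23.400, 0.000) knots; the water relative to ground = (-4.100, 0.000) knots.
Velocity relative to ground = (-23.400, 0.000) + (-4.100, 0.000) = (-27.500, 0.000) knots.
Speed = |(-27.500, 0.000)| = 27.500 knots.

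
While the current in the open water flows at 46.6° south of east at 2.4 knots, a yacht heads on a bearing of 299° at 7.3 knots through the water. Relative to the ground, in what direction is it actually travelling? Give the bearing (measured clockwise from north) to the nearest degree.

Taking east as x and north as y: velocity relative to the water = (-6.385, 3.539) knots; the water relative to ground = (1.649, -1.744) knots.
Velocity relative to ground = (-6.385, 3.539) + (1.649, -1.744) = (-4.736, 1.795) knots.
Bearing = atan2(-4.74, 1.80) = 290.76° clockwise from north.

291°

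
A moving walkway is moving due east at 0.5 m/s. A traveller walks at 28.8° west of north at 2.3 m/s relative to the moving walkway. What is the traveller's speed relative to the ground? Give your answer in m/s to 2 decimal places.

2.11 m/s

Taking east as x and north as y: moving walkway velocity = (0.500, 0.000) m/s; traveller velocity relative to moving walkway = (-1.108, 2.016) m/s.
Velocity relative to ground = (0.500, 0.000) + (-1.108, 2.016) = (-0.608, 2.016) m/s.
Speed = |(-0.608, 2.016)| = 2.105 m/s.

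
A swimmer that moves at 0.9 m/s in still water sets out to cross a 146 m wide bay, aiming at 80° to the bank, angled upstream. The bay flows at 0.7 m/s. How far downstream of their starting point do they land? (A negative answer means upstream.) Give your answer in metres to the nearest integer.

Perpendicular speed = 0.886 m/s; crossing time = 146 / 0.886 = 164.725 s.
Net downstream speed = 0.544 m/s.
Drift = 0.544 × 164.725 = 89.564 m (downstream).

90 m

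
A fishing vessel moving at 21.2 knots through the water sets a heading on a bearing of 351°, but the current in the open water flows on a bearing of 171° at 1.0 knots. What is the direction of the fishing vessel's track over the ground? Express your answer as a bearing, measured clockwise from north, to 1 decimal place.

Taking east as x and north as y: velocity relative to the water = (-3.316, 20.939) knots; the water relative to ground = (0.156, -0.988) knots.
Velocity relative to ground = (-3.316, 20.939) + (0.156, -0.988) = (-3.160, 19.951) knots.
Bearing = atan2(-3.16, 19.95) = 351.00° clockwise from north.

351.0°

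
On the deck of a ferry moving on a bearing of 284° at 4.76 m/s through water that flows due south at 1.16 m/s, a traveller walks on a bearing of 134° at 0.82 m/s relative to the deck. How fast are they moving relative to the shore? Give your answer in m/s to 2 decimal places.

4.07 m/s

In east/north components (m/s): traveller relative to ferry = (0.590, -0.570); ferry relative to water = (-4.619, 1.152); water relative to ground = (0.000, -1.160).
Sum = (-4.029, -0.578) m/s.
Speed = |(-4.029, -0.578)| = 4.070 m/s.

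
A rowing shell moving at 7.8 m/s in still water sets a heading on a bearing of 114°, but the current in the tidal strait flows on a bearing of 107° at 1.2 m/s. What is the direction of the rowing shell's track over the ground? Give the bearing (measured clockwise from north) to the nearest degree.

113°

Taking east as x and north as y: velocity relative to the water = (7.126, -3.173) m/s; the water relative to ground = (1.148, -0.351) m/s.
Velocity relative to ground = (7.126, -3.173) + (1.148, -0.351) = (8.273, -3.523) m/s.
Bearing = atan2(8.27, -3.52) = 113.07° clockwise from north.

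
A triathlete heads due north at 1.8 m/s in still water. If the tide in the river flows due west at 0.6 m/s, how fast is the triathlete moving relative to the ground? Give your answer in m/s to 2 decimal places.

1.90 m/s

Taking east as x and north as y: velocity relative to the water = (0.000, 1.800) m/s; the water relative to ground = (-0.600, 0.000) m/s.
Velocity relative to ground = (0.000, 1.800) + (-0.600, 0.000) = (-0.600, 1.800) m/s.
Speed = |(-0.600, 1.800)| = 1.897 m/s.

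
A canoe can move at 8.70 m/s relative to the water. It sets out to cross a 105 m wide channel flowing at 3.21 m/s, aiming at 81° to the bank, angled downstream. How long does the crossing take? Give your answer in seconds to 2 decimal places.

12.22 s

The component of the canoe's velocity perpendicular to the bank is 8.70 × sin 81° = 8.593 m/s.
The flow acts along the bank and has no component across it.
Time = 105 / 8.593 = 12.219 s.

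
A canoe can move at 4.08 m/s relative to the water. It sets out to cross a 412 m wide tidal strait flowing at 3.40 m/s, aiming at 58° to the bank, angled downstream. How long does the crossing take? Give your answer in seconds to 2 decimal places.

The component of the canoe's velocity perpendicular to the bank is 4.08 × sin 58° = 3.460 m/s.
The current is parallel to the bank, so it does not affect the crossing time.
Time = 412 / 3.460 = 119.074 s.

119.07 s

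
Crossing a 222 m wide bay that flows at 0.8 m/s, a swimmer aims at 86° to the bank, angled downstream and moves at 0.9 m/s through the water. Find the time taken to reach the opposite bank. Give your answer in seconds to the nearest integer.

The component of the swimmer's velocity perpendicular to the bank is 0.9 × sin 86° = 0.898 m/s.
Only the cross-stream component determines the crossing time; the current contributes nothing perpendicular to the bank.
Time = 222 / 0.898 = 247.269 s.

247 s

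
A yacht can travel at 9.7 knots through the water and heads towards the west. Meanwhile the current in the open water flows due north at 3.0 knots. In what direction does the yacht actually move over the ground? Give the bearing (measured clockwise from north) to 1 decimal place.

287.2°

Taking east as x and north as y: velocity relative to the water = (-9.700, 0.000) knots; the water relative to ground = (0.000, 3.000) knots.
Velocity relative to ground = (-9.700, 0.000) + (0.000, 3.000) = (-9.700, 3.000) knots.
Bearing = atan2(-9.70, 3.00) = 287.19° clockwise from north.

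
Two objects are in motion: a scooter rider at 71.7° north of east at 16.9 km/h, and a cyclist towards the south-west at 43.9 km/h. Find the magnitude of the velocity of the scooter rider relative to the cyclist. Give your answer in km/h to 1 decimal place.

59.5 km/h

Taking east as x and north as y: scooter rider velocity = (5.306, 16.045) km/h; cyclist velocity = (-31.042, -31.042) km/h.
Velocity of scooter rider relative to cyclist = (5.306, 16.045) − (-31.042, -31.042) = (36.348, 47.087) km/h.
Magnitude = |(36.348, 47.087)| = 59.485 km/h.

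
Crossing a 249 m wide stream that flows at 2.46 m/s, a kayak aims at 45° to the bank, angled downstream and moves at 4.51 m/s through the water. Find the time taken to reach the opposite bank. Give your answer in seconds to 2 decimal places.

78.08 s

The component of the kayak's velocity perpendicular to the bank is 4.51 × sin 45° = 3.189 m/s.
Only the cross-stream component determines the crossing time; the current contributes nothing perpendicular to the bank.
Time = 249 / 3.189 = 78.080 s.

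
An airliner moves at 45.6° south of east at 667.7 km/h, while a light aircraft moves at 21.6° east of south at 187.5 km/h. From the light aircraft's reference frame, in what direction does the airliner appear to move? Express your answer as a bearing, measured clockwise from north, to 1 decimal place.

Taking east as x and north as y: airliner velocity = (467.165, -477.053) km/h; light aircraft velocity = (69.023, -174.333) km/h.
Velocity of airliner relative to light aircraft = (467.165, -477.053) − (69.023, -174.333) = (398.142, -302.720) km/h.
Bearing = atan2(398.14, -302.72) = 127.25° clockwise from north.

127.2°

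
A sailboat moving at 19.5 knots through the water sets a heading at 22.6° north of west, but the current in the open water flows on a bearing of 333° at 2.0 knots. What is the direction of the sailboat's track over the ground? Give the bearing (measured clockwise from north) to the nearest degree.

Taking east as x and north as y: velocity relative to the water = (-18.003, 7.494) knots; the water relative to ground = (-0.908, 1.782) knots.
Velocity relative to ground = (-18.003, 7.494) + (-0.908, 1.782) = (-18.911, 9.276) knots.
Bearing = atan2(-18.91, 9.28) = 296.13° clockwise from north.

296°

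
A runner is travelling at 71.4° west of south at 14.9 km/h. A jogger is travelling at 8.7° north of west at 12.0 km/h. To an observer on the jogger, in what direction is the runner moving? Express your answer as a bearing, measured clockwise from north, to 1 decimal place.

199.0°

Taking east as x and north as y: runner velocity = (-14.122, -4.752) km/h; jogger velocity = (-11.862, 1.815) km/h.
Velocity of runner relative to jogger = (-14.122, -4.752) − (-11.862, 1.815) = (-2.260, -6.568) km/h.
Bearing = atan2(-2.26, -6.57) = 198.99° clockwise from north.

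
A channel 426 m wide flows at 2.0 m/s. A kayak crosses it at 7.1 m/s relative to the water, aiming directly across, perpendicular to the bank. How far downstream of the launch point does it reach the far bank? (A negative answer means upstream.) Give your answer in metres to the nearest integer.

120 m

Perpendicular speed = 7.100 m/s; crossing time = 426 / 7.100 = 60.000 s.
Net downstream speed = 2.000 m/s.
Drift = 2.000 × 60.000 = 120.000 m (downstream).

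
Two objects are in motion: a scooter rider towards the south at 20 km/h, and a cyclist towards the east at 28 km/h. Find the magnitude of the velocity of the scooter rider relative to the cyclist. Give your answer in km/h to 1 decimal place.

34.4 km/h

Taking east as x and north as y: scooter rider velocity = (0.000, -20.000) km/h; cyclist velocity = (28.000, 0.000) km/h.
Velocity of scooter rider relative to cyclist = (0.000, -20.000) − (28.000, 0.000) = (-28.000, -20.000) km/h.
Magnitude = |(-28.000, -20.000)| = 34.409 km/h.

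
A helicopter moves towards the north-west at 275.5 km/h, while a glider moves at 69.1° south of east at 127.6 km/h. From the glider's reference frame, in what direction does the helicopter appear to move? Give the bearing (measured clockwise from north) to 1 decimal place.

Taking east as x and north as y: helicopter velocity = (-194.808, 194.808) km/h; glider velocity = (45.520, -119.204) km/h.
Velocity of helicopter relative to glider = (-194.808, 194.808) − (45.520, -119.204) = (-240.328, 314.012) km/h.
Bearing = atan2(-240.33, 314.01) = 322.57° clockwise from north.

322.6°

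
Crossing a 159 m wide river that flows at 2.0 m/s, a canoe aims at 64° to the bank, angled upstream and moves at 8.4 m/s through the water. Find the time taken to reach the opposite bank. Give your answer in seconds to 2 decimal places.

21.06 s

The component of the canoe's velocity perpendicular to the bank is 8.4 × sin 64° = 7.550 m/s.
The flow acts along the bank and has no component across it.
Time = 159 / 7.550 = 21.060 s.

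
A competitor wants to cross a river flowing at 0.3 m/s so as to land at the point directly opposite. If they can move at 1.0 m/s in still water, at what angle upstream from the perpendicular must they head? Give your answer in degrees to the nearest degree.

To cancel the current, the upstream component of the competitor's velocity must equal the flow: 1.0 sin θ = 0.3.
sin θ = 0.3 / 1.0 = 0.3000.
θ = arcsin(0.3000) = 17.458°.

17°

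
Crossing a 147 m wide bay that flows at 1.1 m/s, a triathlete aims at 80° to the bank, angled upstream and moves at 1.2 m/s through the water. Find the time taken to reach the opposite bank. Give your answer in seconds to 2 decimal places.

The component of the triathlete's velocity perpendicular to the bank is 1.2 × sin 80° = 1.182 m/s.
The flow acts along the bank and has no component across it.
Time = 147 / 1.182 = 124.390 s.

124.39 s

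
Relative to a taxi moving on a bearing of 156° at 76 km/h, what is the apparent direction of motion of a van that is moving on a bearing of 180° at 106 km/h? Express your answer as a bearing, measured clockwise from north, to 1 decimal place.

220.2°

Taking east as x and north as y: van velocity = (0.000, -106.000) km/h; taxi velocity = (30.912, -69.429) km/h.
Velocity of van relative to taxi = (0.000, -106.000) − (30.912, -69.429) = (-30.912, -36.571) km/h.
Bearing = atan2(-30.91, -36.57) = 220.21° clockwise from north.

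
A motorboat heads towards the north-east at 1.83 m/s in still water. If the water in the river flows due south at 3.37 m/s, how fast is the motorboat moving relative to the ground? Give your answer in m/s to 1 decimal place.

2.4 m/s

Taking east as x and north as y: velocity relative to the water = (1.294, 1.294) m/s; the water relative to ground = (0.000, -3.370) m/s.
Velocity relative to ground = (1.294, 1.294) + (0.000, -3.370) = (1.294, -2.076) m/s.
Speed = |(1.294, -2.076)| = 2.446 m/s.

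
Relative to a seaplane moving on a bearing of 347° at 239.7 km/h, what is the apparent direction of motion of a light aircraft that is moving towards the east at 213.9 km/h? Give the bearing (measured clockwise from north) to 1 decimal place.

131.1°

Taking east as x and north as y: light aircraft velocity = (213.900, 0.000) km/h; seaplane velocity = (-53.921, 233.557) km/h.
Velocity of light aircraft relative to seaplane = (213.900, 0.000) − (-53.921, 233.557) = (267.821, -233.557) km/h.
Bearing = atan2(267.82, -233.56) = 131.09° clockwise from north.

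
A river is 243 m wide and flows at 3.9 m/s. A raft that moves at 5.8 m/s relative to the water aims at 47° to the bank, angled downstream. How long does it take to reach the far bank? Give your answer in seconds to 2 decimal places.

57.29 s

The component of the raft's velocity perpendicular to the bank is 5.8 × sin 47° = 4.242 m/s.
The flow acts along the bank and has no component across it.
Time = 243 / 4.242 = 57.286 s.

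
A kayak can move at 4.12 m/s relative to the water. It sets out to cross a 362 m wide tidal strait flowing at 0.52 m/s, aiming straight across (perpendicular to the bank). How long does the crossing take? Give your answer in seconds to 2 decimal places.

The component of the kayak's velocity perpendicular to the bank is 4.12 m/s.
Only the cross-stream component determines the crossing time; the current contributes nothing perpendicular to the bank.
Time = 362 / 4.120 = 87.864 s.

87.86 s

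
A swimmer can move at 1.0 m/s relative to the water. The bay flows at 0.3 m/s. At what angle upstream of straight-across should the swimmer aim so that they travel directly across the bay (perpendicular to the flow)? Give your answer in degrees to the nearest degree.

To cancel the current, the upstream component of the swimmer's velocity must equal the flow: 1.0 sin θ = 0.3.
sin θ = 0.3 / 1.0 = 0.3000.
θ = arcsin(0.3000) = 17.458°.

17°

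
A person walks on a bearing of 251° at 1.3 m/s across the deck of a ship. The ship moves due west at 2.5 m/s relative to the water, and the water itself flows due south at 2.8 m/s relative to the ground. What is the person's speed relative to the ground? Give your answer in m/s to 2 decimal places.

In east/north components (m/s): person relative to ship = (-1.229, -0.423); ship relative to water = (-2.500, 0.000); water relative to ground = (0.000, -2.800).
Sum = (-3.729, -3.223) m/s.
Speed = |(-3.729, -3.223)| = 4.929 m/s.

4.93 m/s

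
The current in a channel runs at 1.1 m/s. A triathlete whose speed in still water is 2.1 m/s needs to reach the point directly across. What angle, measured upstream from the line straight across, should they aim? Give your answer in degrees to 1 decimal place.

31.6°

To cancel the current, the upstream component of the triathlete's velocity must equal the flow: 2.1 sin θ = 1.1.
sin θ = 1.1 / 2.1 = 0.5238.
θ = arcsin(0.5238) = 31.588°.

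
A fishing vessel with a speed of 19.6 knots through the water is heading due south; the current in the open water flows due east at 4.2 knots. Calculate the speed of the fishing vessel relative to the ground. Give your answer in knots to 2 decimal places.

20.04 knots

Taking east as x and north as y: velocity relative to the water = (0.000, -19.600) knots; the water relative to ground = (4.200, 0.000) knots.
Velocity relative to ground = (0.000, -19.600) + (4.200, 0.000) = (4.200, -19.600) knots.
Speed = |(4.200, -19.600)| = 20.045 knots.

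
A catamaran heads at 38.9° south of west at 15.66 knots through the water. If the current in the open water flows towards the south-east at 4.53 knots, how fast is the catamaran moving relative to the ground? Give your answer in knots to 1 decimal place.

15.8 knots

Taking east as x and north as y: velocity relative to the water = (-12.187, -9.834) knots; the water relative to ground = (3.203, -3.203) knots.
Velocity relative to ground = (-12.187, -9.834) + (3.203, -3.203) = (-8.984, -13.037) knots.
Speed = |(-8.984, -13.037)| = 15.833 knots.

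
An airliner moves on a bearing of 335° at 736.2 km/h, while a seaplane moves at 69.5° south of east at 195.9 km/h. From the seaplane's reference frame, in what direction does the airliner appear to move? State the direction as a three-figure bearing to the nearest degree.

336°

Taking east as x and north as y: airliner velocity = (-311.132, 667.224) km/h; seaplane velocity = (68.606, -183.494) km/h.
Velocity of airliner relative to seaplane = (-311.132, 667.224) − (68.606, -183.494) = (-379.737, 850.718) km/h.
Bearing = atan2(-379.74, 850.72) = 335.95° clockwise from north.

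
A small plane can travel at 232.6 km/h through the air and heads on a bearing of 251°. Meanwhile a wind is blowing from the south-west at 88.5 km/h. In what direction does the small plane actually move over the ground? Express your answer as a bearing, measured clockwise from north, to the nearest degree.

265°

Taking east as x and north as y: velocity relative to the air = (-219.928, -75.727) km/h; the air relative to ground = (62.579, 62.579) km/h.
Velocity relative to ground = (-219.928, -75.727) + (62.579, 62.579) = (-157.349, -13.148) km/h.
Bearing = atan2(-157.35, -13.15) = 265.22° clockwise from north.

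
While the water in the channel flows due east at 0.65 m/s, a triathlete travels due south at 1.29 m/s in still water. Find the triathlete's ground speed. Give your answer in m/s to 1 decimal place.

1.4 m/s

Taking east as x and north as y: velocity relative to the water = (0.000, -1.290) m/s; the water relative to ground = (0.650, 0.000) m/s.
Velocity relative to ground = (0.000, -1.290) + (0.650, 0.000) = (0.650, -1.290) m/s.
Speed = |(0.650, -1.290)| = 1.445 m/s.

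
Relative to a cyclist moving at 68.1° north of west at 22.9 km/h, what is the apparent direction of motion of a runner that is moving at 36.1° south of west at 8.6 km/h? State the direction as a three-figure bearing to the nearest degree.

177°

Taking east as x and north as y: runner velocity = (-6.949, -5.067) km/h; cyclist velocity = (-8.541, 21.247) km/h.
Velocity of runner relative to cyclist = (-6.949, -5.067) − (-8.541, 21.247) = (1.593, -26.315) km/h.
Bearing = atan2(1.59, -26.31) = 176.54° clockwise from north.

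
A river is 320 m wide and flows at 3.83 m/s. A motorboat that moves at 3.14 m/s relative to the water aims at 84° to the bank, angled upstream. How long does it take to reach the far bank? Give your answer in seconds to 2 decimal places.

102.47 s

The component of the motorboat's velocity perpendicular to the bank is 3.14 × sin 84° = 3.123 m/s.
The current is parallel to the bank, so it does not affect the crossing time.
Time = 320 / 3.123 = 102.472 s.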